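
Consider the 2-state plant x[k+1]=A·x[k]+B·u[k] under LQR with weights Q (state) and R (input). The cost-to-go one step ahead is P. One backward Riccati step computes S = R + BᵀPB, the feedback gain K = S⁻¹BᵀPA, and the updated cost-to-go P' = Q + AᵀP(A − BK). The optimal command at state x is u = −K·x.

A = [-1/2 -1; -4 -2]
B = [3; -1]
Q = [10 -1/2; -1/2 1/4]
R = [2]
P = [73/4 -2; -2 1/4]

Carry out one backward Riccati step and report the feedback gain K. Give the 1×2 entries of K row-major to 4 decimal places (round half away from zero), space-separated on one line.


-0.0189 -0.2479

BᵀP = [56.7500 -6.2500]
S = R + BᵀPB = [2] + [176.5000] = [178.5000]
BᵀPA = [-3.3750 -44.2500]
K = S⁻¹·BᵀPA = [-0.0189 -0.2479]
A−BK = [-0.4433 -0.2563; -4.0189 -2.2479]
AᵀP(A−BK) = [0.4987 0.2883; 0.2883 0.2805]
P' = Q + AᵀP(A−BK) = [10.4987 -0.2117; -0.2117 0.5305]
tr(P') = 11.0291


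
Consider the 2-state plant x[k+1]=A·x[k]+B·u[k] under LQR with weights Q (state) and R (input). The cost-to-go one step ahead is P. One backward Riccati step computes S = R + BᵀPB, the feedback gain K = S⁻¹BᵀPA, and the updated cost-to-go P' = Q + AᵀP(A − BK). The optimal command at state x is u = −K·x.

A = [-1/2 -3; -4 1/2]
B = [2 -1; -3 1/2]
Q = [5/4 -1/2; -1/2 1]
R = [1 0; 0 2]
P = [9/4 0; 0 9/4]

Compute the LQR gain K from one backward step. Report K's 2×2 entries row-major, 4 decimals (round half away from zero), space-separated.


1.1073 -0.2827 1.1107 1.0568

BᵀP = [4.5000 -6.7500; -2.2500 1.1250]
S = R + BᵀPB = [1 0; 0 2] + [29.2500 -7.8750; -7.8750 2.8125] = [30.2500 -7.8750; -7.8750 4.8125]
BᵀPA = [24.7500 -16.8750; -3.3750 7.3125]
K = S⁻¹·BᵀPA = [1.1073 -0.2827; 1.1107 1.0568]
A−BK = [-1.6040 -1.3777; -1.2334 -0.8766]
AᵀP(A−BK) = [12.9047 9.4392; 9.4392 8.3134]
P' = Q + AᵀP(A−BK) = [14.1547 8.9392; 8.9392 9.3134]
tr(P') = 23.4681


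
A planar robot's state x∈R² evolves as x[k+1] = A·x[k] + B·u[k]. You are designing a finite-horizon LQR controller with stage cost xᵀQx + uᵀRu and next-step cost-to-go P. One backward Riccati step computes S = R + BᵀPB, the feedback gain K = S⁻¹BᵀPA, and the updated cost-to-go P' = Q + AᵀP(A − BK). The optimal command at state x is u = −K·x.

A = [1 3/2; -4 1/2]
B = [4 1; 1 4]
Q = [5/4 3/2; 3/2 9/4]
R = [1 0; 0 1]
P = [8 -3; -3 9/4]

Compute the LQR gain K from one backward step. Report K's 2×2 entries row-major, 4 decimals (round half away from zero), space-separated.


0.5334 0.3629 -1.0793 0.0300

BᵀP = [29.0000 -9.7500; -4.0000 6.0000]
S = R + BᵀPB = [1 0; 0 1] + [106.2500 -10.0000; -10.0000 20.0000] = [107.2500 -10.0000; -10.0000 21.0000]
BᵀPA = [68.0000 38.6250; -28.0000 -3.0000]
K = S⁻¹·BᵀPA = [0.5334 0.3629; -1.0793 0.0300]
A−BK = [-0.0542 0.0183; -0.2161 0.0172]
AᵀP(A−BK) = [1.5077 0.1596; 0.1596 0.1341]
P' = Q + AᵀP(A−BK) = [2.7577 1.6596; 1.6596 2.3841]
tr(P') = 5.1418


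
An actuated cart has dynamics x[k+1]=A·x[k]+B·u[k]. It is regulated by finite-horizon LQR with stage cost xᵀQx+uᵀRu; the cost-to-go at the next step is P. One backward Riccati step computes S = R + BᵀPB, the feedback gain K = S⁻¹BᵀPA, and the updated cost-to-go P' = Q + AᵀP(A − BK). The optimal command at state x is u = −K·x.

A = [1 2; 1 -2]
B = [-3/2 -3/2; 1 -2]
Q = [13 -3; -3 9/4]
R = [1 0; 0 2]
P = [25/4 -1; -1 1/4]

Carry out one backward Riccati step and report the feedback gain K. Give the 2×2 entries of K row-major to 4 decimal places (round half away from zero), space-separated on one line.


BᵀP = [-10.3750 1.7500; -7.3750 1.0000]
S = R + BᵀPB = [1 0; 0 2] + [17.3125 12.0625; 12.0625 9.0625] = [18.3125 12.0625; 12.0625 11.0625]
BᵀPA = [-8.6250 -24.2500; -6.3750 -16.7500]
K = S⁻¹·BᵀPA = [-0.3244 -1.1601; -0.2226 -0.2491]
A−BK = [0.1796 -0.1139; 0.8793 -1.3381]
AᵀP(A−BK) = [0.2833 0.4057; 0.4057 1.6940]
P' = Q + AᵀP(A−BK) = [13.2833 -2.5943; -2.5943 3.9440]
tr(P') = 17.2273

-0.3244 -1.1601 -0.2226 -0.2491


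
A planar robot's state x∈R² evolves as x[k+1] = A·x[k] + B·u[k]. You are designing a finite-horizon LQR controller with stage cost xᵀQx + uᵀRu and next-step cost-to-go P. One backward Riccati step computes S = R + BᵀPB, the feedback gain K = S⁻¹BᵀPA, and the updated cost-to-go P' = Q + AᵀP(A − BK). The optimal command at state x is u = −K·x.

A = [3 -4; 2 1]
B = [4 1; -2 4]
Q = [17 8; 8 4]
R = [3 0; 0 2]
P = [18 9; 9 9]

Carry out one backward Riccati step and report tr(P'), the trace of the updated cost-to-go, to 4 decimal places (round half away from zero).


BᵀP = [54.0000 18.0000; 54.0000 45.0000]
S = R + BᵀPB = [3 0; 0 2] + [180.0000 126.0000; 126.0000 234.0000] = [183.0000 126.0000; 126.0000 236.0000]
BᵀPA = [198.0000 -198.0000; 252.0000 -171.0000]
K = S⁻¹·BᵀPA = [0.5483 -0.9220; 0.7750 -0.2323]
A−BK = [0.0316 -0.0796; -0.0035 0.0852]
AᵀP(A−BK) = [2.1195 -1.8981; -1.8981 2.7156]
P' = Q + AᵀP(A−BK) = [19.1195 6.1019; 6.1019 6.7156]
tr(P') = 25.8351

25.8351


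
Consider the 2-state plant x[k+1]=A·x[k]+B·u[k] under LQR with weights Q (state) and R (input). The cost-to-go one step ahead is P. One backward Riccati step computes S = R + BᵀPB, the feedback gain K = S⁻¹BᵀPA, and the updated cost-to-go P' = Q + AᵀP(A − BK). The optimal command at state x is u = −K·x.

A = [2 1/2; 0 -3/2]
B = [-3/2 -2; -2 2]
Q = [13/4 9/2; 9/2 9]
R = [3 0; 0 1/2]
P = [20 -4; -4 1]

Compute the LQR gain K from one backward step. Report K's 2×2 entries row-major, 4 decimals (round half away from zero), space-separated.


BᵀP = [-22.0000 4.0000; -48.0000 10.0000]
S = R + BᵀPB = [3 0; 0 1/2] + [25.0000 52.0000; 52.0000 116.0000] = [28.0000 52.0000; 52.0000 116.5000]
BᵀPA = [-44.0000 -17.0000; -96.0000 -39.0000]
K = S⁻¹·BᵀPA = [-0.2401 0.0851; -0.7168 -0.3728]
A−BK = [0.2061 -0.1178; 0.9534 -0.5842]
AᵀP(A−BK) = [0.6165 -0.0394; -0.0394 0.1595]
P' = Q + AᵀP(A−BK) = [3.8665 4.4606; 4.4606 9.1595]
tr(P') = 13.0260

-0.2401 0.0851 -0.7168 -0.3728


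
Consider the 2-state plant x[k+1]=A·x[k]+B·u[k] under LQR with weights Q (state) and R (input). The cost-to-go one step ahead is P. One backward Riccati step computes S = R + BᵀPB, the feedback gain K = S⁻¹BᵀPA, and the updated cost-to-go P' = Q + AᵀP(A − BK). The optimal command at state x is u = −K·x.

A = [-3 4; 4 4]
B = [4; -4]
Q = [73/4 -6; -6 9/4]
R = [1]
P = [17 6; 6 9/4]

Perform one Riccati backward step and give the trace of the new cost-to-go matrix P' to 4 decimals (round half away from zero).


BᵀP = [44.0000 15.0000]
S = R + BᵀPB = [1] + [116.0000] = [117.0000]
BᵀPA = [-72.0000 236.0000]
K = S⁻¹·BᵀPA = [-0.6154 2.0171]
A−BK = [-0.5385 -4.0684; 1.5385 12.0684]
AᵀP(A−BK) = [0.6923 1.2308; 1.2308 23.9658]
P' = Q + AᵀP(A−BK) = [18.9423 -4.7692; -4.7692 26.2158]
tr(P') = 45.1581

45.1581


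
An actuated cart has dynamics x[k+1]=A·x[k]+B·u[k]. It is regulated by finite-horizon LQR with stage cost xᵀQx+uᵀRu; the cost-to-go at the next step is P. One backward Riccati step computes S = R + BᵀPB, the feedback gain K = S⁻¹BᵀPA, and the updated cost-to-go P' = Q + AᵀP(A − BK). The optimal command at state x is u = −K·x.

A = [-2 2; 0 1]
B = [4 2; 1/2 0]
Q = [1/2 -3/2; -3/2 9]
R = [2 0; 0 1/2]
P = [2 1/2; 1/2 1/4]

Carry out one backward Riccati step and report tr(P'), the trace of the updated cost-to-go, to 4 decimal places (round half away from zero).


10.1272

BᵀP = [8.2500 2.1250; 4.0000 1.0000]
S = R + BᵀPB = [2 0; 0 1/2] + [34.0625 16.5000; 16.5000 8.0000] = [36.0625 16.5000; 16.5000 8.5000]
BᵀPA = [-16.5000 18.6250; -8.0000 9.0000]
K = S⁻¹·BᵀPA = [-0.2407 0.2862; -0.4740 0.5032]
A−BK = [-0.0893 -0.1513; 0.1203 0.8569]
AᵀP(A−BK) = [0.2370 -0.2516; -0.2516 0.3902]
P' = Q + AᵀP(A−BK) = [0.7370 -1.7516; -1.7516 9.3902]
tr(P') = 10.1272


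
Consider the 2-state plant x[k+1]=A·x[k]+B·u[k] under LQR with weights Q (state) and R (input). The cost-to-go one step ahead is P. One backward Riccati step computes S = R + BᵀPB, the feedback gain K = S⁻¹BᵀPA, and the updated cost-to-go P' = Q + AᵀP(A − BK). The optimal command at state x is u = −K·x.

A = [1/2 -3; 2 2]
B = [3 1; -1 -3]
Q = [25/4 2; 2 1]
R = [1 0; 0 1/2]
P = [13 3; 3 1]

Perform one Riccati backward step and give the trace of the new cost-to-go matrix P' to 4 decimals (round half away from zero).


BᵀP = [36.0000 8.0000; 4.0000 0.0000]
S = R + BᵀPB = [1 0; 0 1/2] + [100.0000 12.0000; 12.0000 4.0000] = [101.0000 12.0000; 12.0000 4.5000]
BᵀPA = [34.0000 -92.0000; 2.0000 -12.0000]
K = S⁻¹·BᵀPA = [0.4155 -0.8696; -0.6634 -0.3478]
A−BK = [-0.0829 -0.0435; 0.4251 0.0870]
AᵀP(A−BK) = [0.4513 -0.2391; -0.2391 0.8261]
P' = Q + AᵀP(A−BK) = [6.7013 1.7609; 1.7609 1.8261]
tr(P') = 8.5274

8.5274


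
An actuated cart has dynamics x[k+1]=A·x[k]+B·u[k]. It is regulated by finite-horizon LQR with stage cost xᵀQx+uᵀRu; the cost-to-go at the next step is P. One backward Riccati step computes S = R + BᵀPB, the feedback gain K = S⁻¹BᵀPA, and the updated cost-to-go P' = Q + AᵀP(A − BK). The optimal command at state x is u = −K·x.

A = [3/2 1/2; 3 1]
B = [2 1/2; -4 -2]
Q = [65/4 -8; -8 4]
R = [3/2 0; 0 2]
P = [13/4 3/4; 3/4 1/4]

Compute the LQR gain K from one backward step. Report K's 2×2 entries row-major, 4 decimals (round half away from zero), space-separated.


BᵀP = [3.5000 0.5000; 0.1250 -0.1250]
S = R + BᵀPB = [3/2 0; 0 2] + [5.0000 0.7500; 0.7500 0.3125] = [6.5000 0.7500; 0.7500 2.3125]
BᵀPA = [6.7500 2.2500; -0.1875 -0.0625]
K = S⁻¹·BᵀPA = [1.0886 0.3629; -0.4341 -0.1447]
A−BK = [-0.4600 -0.1533; 6.4860 2.1620]
AᵀP(A−BK) = [8.8834 2.9611; 2.9611 0.9870]
P' = Q + AᵀP(A−BK) = [25.1334 -5.0389; -5.0389 4.9870]
tr(P') = 30.1204

1.0886 0.3629 -0.4341 -0.1447


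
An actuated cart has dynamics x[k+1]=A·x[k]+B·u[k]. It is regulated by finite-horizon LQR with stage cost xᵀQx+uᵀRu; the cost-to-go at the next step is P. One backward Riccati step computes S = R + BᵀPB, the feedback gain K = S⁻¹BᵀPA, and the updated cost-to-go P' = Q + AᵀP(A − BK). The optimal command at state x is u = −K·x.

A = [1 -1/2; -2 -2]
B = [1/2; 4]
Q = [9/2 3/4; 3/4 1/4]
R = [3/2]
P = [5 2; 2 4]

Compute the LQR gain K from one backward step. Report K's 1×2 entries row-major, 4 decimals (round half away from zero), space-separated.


-0.3144 -0.5251

BᵀP = [10.5000 17.0000]
S = R + BᵀPB = [3/2] + [73.2500] = [74.7500]
BᵀPA = [-23.5000 -39.2500]
K = S⁻¹·BᵀPA = [-0.3144 -0.5251]
A−BK = [1.1572 -0.2375; -0.7425 0.1003]
AᵀP(A−BK) = [5.6120 -0.8395; -0.8395 0.6405]
P' = Q + AᵀP(A−BK) = [10.1120 -0.0895; -0.0895 0.8905]
tr(P') = 11.0025


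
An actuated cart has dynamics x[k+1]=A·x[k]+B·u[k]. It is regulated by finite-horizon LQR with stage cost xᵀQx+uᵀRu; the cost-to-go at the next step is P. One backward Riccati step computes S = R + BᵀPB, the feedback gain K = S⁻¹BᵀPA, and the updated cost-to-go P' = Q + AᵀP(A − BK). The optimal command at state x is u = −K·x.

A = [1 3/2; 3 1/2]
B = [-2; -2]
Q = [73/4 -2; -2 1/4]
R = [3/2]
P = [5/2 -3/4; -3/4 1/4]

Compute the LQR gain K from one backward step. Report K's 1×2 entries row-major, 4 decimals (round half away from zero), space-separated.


BᵀP = [-3.5000 1.0000]
S = R + BᵀPB = [3/2] + [5.0000] = [6.5000]
BᵀPA = [-0.5000 -4.7500]
K = S⁻¹·BᵀPA = [-0.0769 -0.7308]
A−BK = [0.8462 0.0385; 2.8462 -0.9615]
AᵀP(A−BK) = [0.2115 0.0096; 0.0096 1.0913]
P' = Q + AᵀP(A−BK) = [18.4615 -1.9904; -1.9904 1.3413]
tr(P') = 19.8029

-0.0769 -0.7308


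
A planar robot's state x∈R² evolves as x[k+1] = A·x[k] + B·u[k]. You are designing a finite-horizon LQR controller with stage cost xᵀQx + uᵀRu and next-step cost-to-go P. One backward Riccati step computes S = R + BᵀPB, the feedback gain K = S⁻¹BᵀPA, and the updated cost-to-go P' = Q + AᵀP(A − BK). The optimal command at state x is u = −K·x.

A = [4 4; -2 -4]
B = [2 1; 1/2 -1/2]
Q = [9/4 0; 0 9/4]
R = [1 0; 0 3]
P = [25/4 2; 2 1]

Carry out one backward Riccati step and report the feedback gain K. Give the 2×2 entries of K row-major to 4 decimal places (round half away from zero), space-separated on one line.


1.3458 1.0093 0.3813 0.4860

BᵀP = [13.5000 4.5000; 5.2500 1.5000]
S = R + BᵀPB = [1 0; 0 3] + [29.2500 11.2500; 11.2500 4.5000] = [30.2500 11.2500; 11.2500 7.5000]
BᵀPA = [45.0000 36.0000; 18.0000 15.0000]
K = S⁻¹·BᵀPA = [1.3458 1.0093; 0.3813 0.4860]
A−BK = [0.9271 1.4953; -2.4822 -4.2617]
AᵀP(A−BK) = [4.5757 5.8318; 5.8318 8.3738]
P' = Q + AᵀP(A−BK) = [6.8257 5.8318; 5.8318 10.6238]
tr(P') = 17.4495


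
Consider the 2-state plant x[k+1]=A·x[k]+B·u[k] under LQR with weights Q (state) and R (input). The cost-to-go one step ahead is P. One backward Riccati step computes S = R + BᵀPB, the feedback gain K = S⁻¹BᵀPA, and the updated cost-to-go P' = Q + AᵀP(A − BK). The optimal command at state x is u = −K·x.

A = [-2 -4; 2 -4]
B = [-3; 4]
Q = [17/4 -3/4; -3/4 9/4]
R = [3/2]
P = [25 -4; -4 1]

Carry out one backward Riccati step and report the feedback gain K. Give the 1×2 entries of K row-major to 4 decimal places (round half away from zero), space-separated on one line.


0.6322 0.8863

BᵀP = [-91.0000 16.0000]
S = R + BᵀPB = [3/2] + [337.0000] = [338.5000]
BᵀPA = [214.0000 300.0000]
K = S⁻¹·BᵀPA = [0.6322 0.8863]
A−BK = [-0.1034 -1.3412; -0.5288 -7.5451]
AᵀP(A−BK) = [0.7090 2.3397; 2.3397 22.1211]
P' = Q + AᵀP(A−BK) = [4.9590 1.5897; 1.5897 24.3711]
tr(P') = 29.3301


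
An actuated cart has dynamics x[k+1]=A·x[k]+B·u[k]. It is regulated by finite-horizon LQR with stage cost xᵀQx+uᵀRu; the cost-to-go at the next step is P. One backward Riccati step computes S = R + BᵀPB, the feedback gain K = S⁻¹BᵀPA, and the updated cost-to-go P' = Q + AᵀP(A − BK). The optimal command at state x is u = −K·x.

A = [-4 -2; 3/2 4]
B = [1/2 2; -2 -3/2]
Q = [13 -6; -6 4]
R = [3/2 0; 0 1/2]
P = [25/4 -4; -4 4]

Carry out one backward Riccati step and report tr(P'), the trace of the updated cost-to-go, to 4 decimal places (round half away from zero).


BᵀP = [11.1250 -10.0000; 18.5000 -14.0000]
S = R + BᵀPB = [3/2 0; 0 1/2] + [25.5625 37.2500; 37.2500 58.0000] = [27.0625 37.2500; 37.2500 58.5000]
BᵀPA = [-59.5000 -62.2500; -95.0000 -93.0000]
K = S⁻¹·BᵀPA = [0.2965 -0.9069; -1.8127 -1.0123]
A−BK = [-0.5228 0.4780; -0.6261 0.6678]
AᵀP(A−BK) = [2.4325 -0.1265; -0.1265 2.4042]
P' = Q + AᵀP(A−BK) = [15.4325 -6.1265; -6.1265 6.4042]
tr(P') = 21.8367

21.8367


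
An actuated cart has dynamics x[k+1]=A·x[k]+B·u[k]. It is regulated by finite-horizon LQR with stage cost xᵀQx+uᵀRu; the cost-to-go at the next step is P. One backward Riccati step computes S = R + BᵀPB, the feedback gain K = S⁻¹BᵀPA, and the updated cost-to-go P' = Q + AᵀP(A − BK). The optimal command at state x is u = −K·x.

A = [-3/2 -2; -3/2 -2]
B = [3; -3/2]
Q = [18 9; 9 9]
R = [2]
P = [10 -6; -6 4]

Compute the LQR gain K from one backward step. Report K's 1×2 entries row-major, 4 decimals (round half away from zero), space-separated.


-0.1452 -0.1935

BᵀP = [39.0000 -24.0000]
S = R + BᵀPB = [2] + [153.0000] = [155.0000]
BᵀPA = [-22.5000 -30.0000]
K = S⁻¹·BᵀPA = [-0.1452 -0.1935]
A−BK = [-1.0645 -1.4194; -1.7177 -2.2903]
AᵀP(A−BK) = [1.2339 1.6452; 1.6452 2.1935]
P' = Q + AᵀP(A−BK) = [19.2339 10.6452; 10.6452 11.1935]
tr(P') = 30.4274


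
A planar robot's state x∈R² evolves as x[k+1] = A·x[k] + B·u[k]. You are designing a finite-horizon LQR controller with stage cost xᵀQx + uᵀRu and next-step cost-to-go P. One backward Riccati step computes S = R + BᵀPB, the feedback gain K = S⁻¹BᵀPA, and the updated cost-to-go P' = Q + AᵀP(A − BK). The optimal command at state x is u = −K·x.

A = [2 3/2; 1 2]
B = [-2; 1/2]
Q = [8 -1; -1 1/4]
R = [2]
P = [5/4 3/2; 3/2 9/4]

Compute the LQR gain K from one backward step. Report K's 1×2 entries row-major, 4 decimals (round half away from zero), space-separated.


BᵀP = [-1.7500 -1.8750]
S = R + BᵀPB = [2] + [2.5625] = [4.5625]
BᵀPA = [-5.3750 -6.3750]
K = S⁻¹·BᵀPA = [-1.1781 -1.3973]
A−BK = [-0.3562 -1.2945; 1.5890 2.6986]
AᵀP(A−BK) = [6.9178 8.9897; 8.9897 11.9050]
P' = Q + AᵀP(A−BK) = [14.9178 7.9897; 7.9897 12.1550]
tr(P') = 27.0728

-1.1781 -1.3973


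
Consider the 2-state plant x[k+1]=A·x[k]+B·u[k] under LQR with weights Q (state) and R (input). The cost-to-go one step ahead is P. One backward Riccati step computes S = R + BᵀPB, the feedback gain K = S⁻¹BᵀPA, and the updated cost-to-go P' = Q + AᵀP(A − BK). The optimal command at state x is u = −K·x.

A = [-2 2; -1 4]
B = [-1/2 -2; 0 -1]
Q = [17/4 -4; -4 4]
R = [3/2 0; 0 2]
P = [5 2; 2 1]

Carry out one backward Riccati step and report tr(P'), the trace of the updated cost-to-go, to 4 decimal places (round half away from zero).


BᵀP = [-2.5000 -1.0000; -12.0000 -5.0000]
S = R + BᵀPB = [3/2 0; 0 2] + [1.2500 6.0000; 6.0000 29.0000] = [2.7500 6.0000; 6.0000 31.0000]
BᵀPA = [6.0000 -9.0000; 29.0000 -44.0000]
K = S⁻¹·BᵀPA = [0.2437 -0.3046; 0.8883 -1.3604]
A−BK = [-0.1015 -0.8731; -0.1117 2.6396]
AᵀP(A−BK) = [1.7766 -2.7208; -2.7208 5.4010]
P' = Q + AᵀP(A−BK) = [6.0266 -6.7208; -6.7208 9.4010]
tr(P') = 15.4277

15.4277


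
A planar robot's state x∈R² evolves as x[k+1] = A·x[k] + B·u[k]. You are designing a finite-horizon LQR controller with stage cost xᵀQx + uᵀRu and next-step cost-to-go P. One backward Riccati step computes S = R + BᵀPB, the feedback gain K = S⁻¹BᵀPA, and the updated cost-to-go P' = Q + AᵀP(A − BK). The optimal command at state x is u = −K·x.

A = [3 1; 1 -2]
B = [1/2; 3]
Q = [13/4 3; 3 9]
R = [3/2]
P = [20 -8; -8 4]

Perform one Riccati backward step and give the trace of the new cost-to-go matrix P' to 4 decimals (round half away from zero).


105.1149

BᵀP = [-14.0000 8.0000]
S = R + BᵀPB = [3/2] + [17.0000] = [18.5000]
BᵀPA = [-34.0000 -30.0000]
K = S⁻¹·BᵀPA = [-1.8378 -1.6216]
A−BK = [3.9189 1.8108; 6.5135 2.8649]
AᵀP(A−BK) = [73.5135 36.8649; 36.8649 19.3514]
P' = Q + AᵀP(A−BK) = [76.7635 39.8649; 39.8649 28.3514]
tr(P') = 105.1149


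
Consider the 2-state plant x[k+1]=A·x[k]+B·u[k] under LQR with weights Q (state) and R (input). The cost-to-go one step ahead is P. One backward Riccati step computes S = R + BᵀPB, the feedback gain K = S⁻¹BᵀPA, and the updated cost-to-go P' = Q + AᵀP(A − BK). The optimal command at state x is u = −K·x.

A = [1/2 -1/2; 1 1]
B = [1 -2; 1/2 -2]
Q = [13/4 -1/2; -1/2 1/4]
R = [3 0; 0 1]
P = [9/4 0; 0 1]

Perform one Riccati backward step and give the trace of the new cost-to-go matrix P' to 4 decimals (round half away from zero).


BᵀP = [2.2500 0.5000; -4.5000 -2.0000]
S = R + BᵀPB = [3 0; 0 1] + [2.5000 -5.5000; -5.5000 13.0000] = [5.5000 -5.5000; -5.5000 14.0000]
BᵀPA = [1.6250 -0.6250; -4.2500 0.2500]
K = S⁻¹·BᵀPA = [-0.0134 -0.1578; -0.3088 -0.0441]
A−BK = [-0.1043 -0.4305; 0.3890 0.9906]
AᵀP(A−BK) = [0.2717 0.5064; 0.5064 1.4749]
P' = Q + AᵀP(A−BK) = [3.5217 0.0064; 0.0064 1.7249]
tr(P') = 5.2467

5.2467


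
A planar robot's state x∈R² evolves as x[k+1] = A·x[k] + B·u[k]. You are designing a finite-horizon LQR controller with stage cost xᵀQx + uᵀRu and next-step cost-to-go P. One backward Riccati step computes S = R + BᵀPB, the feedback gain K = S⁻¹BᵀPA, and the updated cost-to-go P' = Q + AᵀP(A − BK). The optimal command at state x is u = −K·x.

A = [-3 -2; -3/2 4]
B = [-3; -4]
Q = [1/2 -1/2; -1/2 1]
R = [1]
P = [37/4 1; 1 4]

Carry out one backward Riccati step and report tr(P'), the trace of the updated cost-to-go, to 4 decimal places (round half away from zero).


BᵀP = [-31.7500 -19.0000]
S = R + BᵀPB = [1] + [171.2500] = [172.2500]
BᵀPA = [123.7500 -12.5000]
K = S⁻¹·BᵀPA = [0.7184 -0.0726]
A−BK = [-0.8447 -2.2177; 1.3737 3.7097]
AᵀP(A−BK) = [12.3440 31.4804; 31.4804 84.0929]
P' = Q + AᵀP(A−BK) = [12.8440 30.9804; 30.9804 85.0929]
tr(P') = 97.9369

97.9369


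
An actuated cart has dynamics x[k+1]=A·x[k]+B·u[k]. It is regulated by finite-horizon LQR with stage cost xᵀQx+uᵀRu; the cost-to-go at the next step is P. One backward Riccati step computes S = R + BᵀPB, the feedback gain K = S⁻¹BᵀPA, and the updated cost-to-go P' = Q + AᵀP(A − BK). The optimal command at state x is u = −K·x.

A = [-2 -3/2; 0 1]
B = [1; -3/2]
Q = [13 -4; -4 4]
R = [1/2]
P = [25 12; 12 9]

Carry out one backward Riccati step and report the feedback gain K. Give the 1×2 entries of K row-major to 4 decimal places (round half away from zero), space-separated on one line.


-1.4359 -1.2308

BᵀP = [7.0000 -1.5000]
S = R + BᵀPB = [1/2] + [9.2500] = [9.7500]
BᵀPA = [-14.0000 -12.0000]
K = S⁻¹·BᵀPA = [-1.4359 -1.2308]
A−BK = [-0.5641 -0.2692; -2.1538 -0.8462]
AᵀP(A−BK) = [79.8974 33.7692; 33.7692 14.4808]
P' = Q + AᵀP(A−BK) = [92.8974 29.7692; 29.7692 18.4808]
tr(P') = 111.3782


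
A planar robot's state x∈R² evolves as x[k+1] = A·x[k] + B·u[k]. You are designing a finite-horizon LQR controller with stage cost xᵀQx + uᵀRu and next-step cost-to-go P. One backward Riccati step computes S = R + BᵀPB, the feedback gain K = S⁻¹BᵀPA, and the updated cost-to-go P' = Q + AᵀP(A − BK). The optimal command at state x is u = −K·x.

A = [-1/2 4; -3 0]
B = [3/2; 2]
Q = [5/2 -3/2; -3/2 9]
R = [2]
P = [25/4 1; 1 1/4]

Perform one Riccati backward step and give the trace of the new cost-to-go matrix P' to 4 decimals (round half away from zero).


22.6226

BᵀP = [11.3750 2.0000]
S = R + BᵀPB = [2] + [21.0625] = [23.0625]
BᵀPA = [-11.6875 45.5000]
K = S⁻¹·BᵀPA = [-0.5068 1.9729]
A−BK = [0.2602 1.0407; -1.9864 -3.9458]
AᵀP(A−BK) = [0.8896 -1.4417; -1.4417 10.2331]
P' = Q + AᵀP(A−BK) = [3.3896 -2.9417; -2.9417 19.2331]
tr(P') = 22.6226


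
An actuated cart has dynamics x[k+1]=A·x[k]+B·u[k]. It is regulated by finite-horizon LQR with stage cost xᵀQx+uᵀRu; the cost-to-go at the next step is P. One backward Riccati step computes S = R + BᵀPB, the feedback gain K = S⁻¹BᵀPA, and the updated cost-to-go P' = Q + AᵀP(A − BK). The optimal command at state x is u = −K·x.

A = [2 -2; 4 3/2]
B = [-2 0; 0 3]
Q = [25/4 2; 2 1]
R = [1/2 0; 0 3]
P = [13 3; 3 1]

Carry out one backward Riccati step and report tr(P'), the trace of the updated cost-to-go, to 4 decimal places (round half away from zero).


11.3297

BᵀP = [-26.0000 -6.0000; 9.0000 3.0000]
S = R + BᵀPB = [1/2 0; 0 3] + [52.0000 -18.0000; -18.0000 9.0000] = [52.5000 -18.0000; -18.0000 12.0000]
BᵀPA = [-76.0000 43.0000; 30.0000 -13.5000]
K = S⁻¹·BᵀPA = [-1.2157 0.8922; 0.6765 0.2132]
A−BK = [-0.4314 -0.2157; 1.9706 0.8603]
AᵀP(A−BK) = [3.3137 0.4069; 0.4069 0.7659]
P' = Q + AᵀP(A−BK) = [9.5637 2.4069; 2.4069 1.7659]
tr(P') = 11.3297


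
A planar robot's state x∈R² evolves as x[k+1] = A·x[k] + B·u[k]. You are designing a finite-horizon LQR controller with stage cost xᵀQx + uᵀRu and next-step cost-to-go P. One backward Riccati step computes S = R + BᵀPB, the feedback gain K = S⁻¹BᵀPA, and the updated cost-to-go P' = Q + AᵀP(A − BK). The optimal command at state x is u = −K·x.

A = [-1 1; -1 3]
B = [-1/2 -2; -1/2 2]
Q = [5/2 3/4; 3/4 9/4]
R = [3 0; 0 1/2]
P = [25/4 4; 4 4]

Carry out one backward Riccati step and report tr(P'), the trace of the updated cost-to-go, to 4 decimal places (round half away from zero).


BᵀP = [-5.1250 -4.0000; -4.5000 0.0000]
S = R + BᵀPB = [3 0; 0 1/2] + [4.5625 2.2500; 2.2500 9.0000] = [7.5625 2.2500; 2.2500 9.5000]
BᵀPA = [9.1250 -17.1250; 4.5000 -4.5000]
K = S⁻¹·BᵀPA = [1.1465 -2.2845; 0.2022 0.0674]
A−BK = [-0.0225 -0.0075; -0.8311 1.7230]
AᵀP(A−BK) = [6.8788 -13.7071; -13.7071 27.4310]
P' = Q + AᵀP(A−BK) = [9.3788 -12.9571; -12.9571 29.6810]
tr(P') = 39.0598

39.0598


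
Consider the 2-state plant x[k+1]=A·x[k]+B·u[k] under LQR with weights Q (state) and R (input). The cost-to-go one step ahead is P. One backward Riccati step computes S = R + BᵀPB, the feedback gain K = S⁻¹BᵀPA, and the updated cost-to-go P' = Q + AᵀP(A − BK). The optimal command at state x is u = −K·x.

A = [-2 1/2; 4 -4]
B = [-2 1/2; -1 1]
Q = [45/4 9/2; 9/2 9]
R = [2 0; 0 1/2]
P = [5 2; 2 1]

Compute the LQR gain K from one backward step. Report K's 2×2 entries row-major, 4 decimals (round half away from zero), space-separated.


BᵀP = [-12.0000 -5.0000; 4.5000 2.0000]
S = R + BᵀPB = [2 0; 0 1/2] + [29.0000 -11.0000; -11.0000 4.2500] = [31.0000 -11.0000; -11.0000 4.7500]
BᵀPA = [4.0000 14.0000; -1.0000 -5.7500]
K = S⁻¹·BᵀPA = [0.3048 0.1238; 0.4952 -0.9238]
A−BK = [-1.6381 1.2095; 3.8095 -2.9524]
AᵀP(A−BK) = [3.2762 -2.4190; -2.4190 2.2048]
P' = Q + AᵀP(A−BK) = [14.5262 2.0810; 2.0810 11.2048]
tr(P') = 25.7310

0.3048 0.1238 0.4952 -0.9238


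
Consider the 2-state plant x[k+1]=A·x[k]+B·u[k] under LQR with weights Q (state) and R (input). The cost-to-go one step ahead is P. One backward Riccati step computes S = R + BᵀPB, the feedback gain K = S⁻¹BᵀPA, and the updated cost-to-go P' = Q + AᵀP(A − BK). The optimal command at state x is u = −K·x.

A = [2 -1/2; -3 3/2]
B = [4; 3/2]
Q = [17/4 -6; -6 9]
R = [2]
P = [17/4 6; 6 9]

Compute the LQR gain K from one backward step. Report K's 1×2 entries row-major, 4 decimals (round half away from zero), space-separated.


BᵀP = [26.0000 37.5000]
S = R + BᵀPB = [2] + [160.2500] = [162.2500]
BᵀPA = [-60.5000 43.2500]
K = S⁻¹·BᵀPA = [-0.3729 0.2666]
A−BK = [3.4915 -1.5663; -2.4407 1.1002]
AᵀP(A−BK) = [3.4407 -1.6229; -1.6229 0.7836]
P' = Q + AᵀP(A−BK) = [7.6907 -7.6229; -7.6229 9.7836]
tr(P') = 17.4743

-0.3729 0.2666


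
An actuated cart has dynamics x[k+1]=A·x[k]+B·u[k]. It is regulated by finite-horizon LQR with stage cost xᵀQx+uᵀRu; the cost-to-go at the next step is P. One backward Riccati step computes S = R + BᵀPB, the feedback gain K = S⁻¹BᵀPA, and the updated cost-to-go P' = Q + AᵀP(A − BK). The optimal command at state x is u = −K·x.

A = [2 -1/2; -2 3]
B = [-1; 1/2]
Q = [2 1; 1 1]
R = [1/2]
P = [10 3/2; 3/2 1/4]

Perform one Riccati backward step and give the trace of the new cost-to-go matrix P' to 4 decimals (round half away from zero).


4.8500

BᵀP = [-9.2500 -1.3750]
S = R + BᵀPB = [1/2] + [8.5625] = [9.0625]
BᵀPA = [-15.7500 0.5000]
K = S⁻¹·BᵀPA = [-1.7379 0.0552]
A−BK = [0.2621 -0.4448; -1.1310 2.9724]
AᵀP(A−BK) = [1.6276 -0.1310; -0.1310 0.2224]
P' = Q + AᵀP(A−BK) = [3.6276 0.8690; 0.8690 1.2224]
tr(P') = 4.8500


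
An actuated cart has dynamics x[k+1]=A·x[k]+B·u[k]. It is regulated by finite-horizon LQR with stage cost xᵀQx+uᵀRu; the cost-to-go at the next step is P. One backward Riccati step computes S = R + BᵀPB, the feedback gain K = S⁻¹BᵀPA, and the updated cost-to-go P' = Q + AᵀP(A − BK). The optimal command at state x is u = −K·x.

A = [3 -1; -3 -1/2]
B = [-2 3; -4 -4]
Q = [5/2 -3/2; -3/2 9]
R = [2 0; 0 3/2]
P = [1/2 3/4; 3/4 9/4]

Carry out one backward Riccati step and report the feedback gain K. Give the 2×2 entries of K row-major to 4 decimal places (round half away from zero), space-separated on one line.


BᵀP = [-4.0000 -10.5000; -1.5000 -6.7500]
S = R + BᵀPB = [2 0; 0 3/2] + [50.0000 30.0000; 30.0000 22.5000] = [52.0000 30.0000; 30.0000 24.0000]
BᵀPA = [19.5000 9.2500; 15.7500 4.8750]
K = S⁻¹·BᵀPA = [-0.0129 0.2177; 0.6724 -0.0690]
A−BK = [0.9569 -0.3578; -0.3621 0.0948]
AᵀP(A−BK) = [0.9116 -0.1584; -0.1584 0.1352]
P' = Q + AᵀP(A−BK) = [3.4116 -1.6584; -1.6584 9.1352]
tr(P') = 12.5469

-0.0129 0.2177 0.6724 -0.0690


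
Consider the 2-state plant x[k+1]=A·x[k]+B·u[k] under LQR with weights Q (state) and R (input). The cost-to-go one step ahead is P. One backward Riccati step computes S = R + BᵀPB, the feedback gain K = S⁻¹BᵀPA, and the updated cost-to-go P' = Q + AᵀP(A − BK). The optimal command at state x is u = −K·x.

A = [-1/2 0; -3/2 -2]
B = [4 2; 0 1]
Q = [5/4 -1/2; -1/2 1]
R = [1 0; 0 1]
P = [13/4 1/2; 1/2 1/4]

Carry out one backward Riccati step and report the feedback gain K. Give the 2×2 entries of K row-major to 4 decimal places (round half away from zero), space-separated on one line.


-0.0502 0.0647 -0.2443 -0.2654

BᵀP = [13.0000 2.0000; 7.0000 1.2500]
S = R + BᵀPB = [1 0; 0 1] + [52.0000 28.0000; 28.0000 15.2500] = [53.0000 28.0000; 28.0000 16.2500]
BᵀPA = [-9.5000 -4.0000; -5.3750 -2.5000]
K = S⁻¹·BᵀPA = [-0.0502 0.0647; -0.2443 -0.2654]
A−BK = [0.1893 0.2718; -1.2557 -1.7346]
AᵀP(A−BK) = [0.3352 0.4385; 0.4385 0.5955]
P' = Q + AᵀP(A−BK) = [1.5852 -0.0615; -0.0615 1.5955]
tr(P') = 3.1806


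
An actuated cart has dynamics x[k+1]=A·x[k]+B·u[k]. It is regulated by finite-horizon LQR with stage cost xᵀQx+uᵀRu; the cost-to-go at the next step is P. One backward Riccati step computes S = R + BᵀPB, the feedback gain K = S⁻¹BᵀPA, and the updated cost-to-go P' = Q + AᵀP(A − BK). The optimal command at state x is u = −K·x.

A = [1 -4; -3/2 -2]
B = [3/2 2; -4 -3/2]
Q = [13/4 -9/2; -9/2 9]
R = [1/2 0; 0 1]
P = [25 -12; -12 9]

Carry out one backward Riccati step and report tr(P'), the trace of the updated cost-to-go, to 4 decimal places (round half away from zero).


BᵀP = [85.5000 -54.0000; 68.0000 -37.5000]
S = R + BᵀPB = [1/2 0; 0 1] + [344.2500 252.0000; 252.0000 192.2500] = [344.7500 252.0000; 252.0000 193.2500]
BᵀPA = [166.5000 -234.0000; 124.2500 -197.0000]
K = S⁻¹·BᵀPA = [0.2774 1.4183; 0.2812 -2.8688]
A−BK = [0.0214 -0.3897; 0.0314 -0.6302]
AᵀP(A−BK) = [0.1218 -0.6881; -0.6881 10.7129]
P' = Q + AᵀP(A−BK) = [3.3718 -5.1881; -5.1881 19.7129]
tr(P') = 23.0847

23.0847


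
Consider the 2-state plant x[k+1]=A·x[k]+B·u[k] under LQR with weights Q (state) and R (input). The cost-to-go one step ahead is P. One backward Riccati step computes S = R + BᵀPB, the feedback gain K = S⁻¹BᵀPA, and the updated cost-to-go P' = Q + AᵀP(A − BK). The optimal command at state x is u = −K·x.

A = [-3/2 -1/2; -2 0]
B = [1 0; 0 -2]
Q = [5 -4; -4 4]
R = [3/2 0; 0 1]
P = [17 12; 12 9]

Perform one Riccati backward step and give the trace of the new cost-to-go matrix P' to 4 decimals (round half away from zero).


BᵀP = [17.0000 12.0000; -24.0000 -18.0000]
S = R + BᵀPB = [3/2 0; 0 1] + [17.0000 -24.0000; -24.0000 36.0000] = [18.5000 -24.0000; -24.0000 37.0000]
BᵀPA = [-49.5000 -8.5000; 72.0000 12.0000]
K = S⁻¹·BᵀPA = [-0.9539 -0.2442; 1.3272 0.1659]
A−BK = [-0.5461 -0.2558; 0.6544 0.3318]
AᵀP(A−BK) = [3.4735 0.7154; 0.7154 0.1832]
P' = Q + AᵀP(A−BK) = [8.4735 -3.2846; -3.2846 4.1832]
tr(P') = 12.6567

12.6567


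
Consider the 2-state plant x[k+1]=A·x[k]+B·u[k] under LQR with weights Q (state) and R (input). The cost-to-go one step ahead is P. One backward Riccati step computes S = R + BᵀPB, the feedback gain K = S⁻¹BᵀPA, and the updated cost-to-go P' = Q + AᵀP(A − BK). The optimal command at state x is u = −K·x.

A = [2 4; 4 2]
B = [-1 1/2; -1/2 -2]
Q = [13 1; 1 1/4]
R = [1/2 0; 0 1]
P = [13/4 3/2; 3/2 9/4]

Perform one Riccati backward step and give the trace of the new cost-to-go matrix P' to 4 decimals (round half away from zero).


BᵀP = [-4.0000 -2.6250; -1.3750 -3.7500]
S = R + BᵀPB = [1/2 0; 0 1] + [5.3125 3.2500; 3.2500 6.8125] = [5.8125 3.2500; 3.2500 7.8125]
BᵀPA = [-18.5000 -21.2500; -17.7500 -13.0000]
K = S⁻¹·BᵀPA = [-2.4921 -3.5516; -1.2353 -0.1865]
A−BK = [0.1255 0.5416; 0.2834 -0.1489]
AᵀP(A−BK) = [4.9698 4.9842; 4.9842 7.1032]
P' = Q + AᵀP(A−BK) = [17.9698 5.9842; 5.9842 7.3532]
tr(P') = 25.3231

25.3231


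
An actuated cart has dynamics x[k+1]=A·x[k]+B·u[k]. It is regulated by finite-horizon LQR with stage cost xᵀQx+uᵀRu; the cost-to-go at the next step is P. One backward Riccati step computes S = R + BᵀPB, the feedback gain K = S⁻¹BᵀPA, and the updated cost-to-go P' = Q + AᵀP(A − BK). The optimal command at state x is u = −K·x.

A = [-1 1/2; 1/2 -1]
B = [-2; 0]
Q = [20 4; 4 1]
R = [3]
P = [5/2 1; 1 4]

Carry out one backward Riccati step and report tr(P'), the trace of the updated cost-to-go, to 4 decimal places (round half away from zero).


25.8750

BᵀP = [-5.0000 -2.0000]
S = R + BᵀPB = [3] + [10.0000] = [13.0000]
BᵀPA = [4.0000 -0.5000]
K = S⁻¹·BᵀPA = [0.3077 -0.0385]
A−BK = [-0.3846 0.4231; 0.5000 -1.0000]
AᵀP(A−BK) = [1.2692 -1.8462; -1.8462 3.6058]
P' = Q + AᵀP(A−BK) = [21.2692 2.1538; 2.1538 4.6058]
tr(P') = 25.8750


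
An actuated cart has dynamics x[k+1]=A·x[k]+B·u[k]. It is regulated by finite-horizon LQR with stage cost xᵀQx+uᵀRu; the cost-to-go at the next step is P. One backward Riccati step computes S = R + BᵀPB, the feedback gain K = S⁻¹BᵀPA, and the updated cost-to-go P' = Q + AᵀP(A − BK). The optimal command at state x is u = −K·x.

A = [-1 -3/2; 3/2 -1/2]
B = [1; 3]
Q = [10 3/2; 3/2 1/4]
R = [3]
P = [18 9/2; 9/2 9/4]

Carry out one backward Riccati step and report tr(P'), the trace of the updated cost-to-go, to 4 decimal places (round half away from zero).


23.5275

BᵀP = [31.5000 11.2500]
S = R + BᵀPB = [3] + [65.2500] = [68.2500]
BᵀPA = [-14.6250 -52.8750]
K = S⁻¹·BᵀPA = [-0.2143 -0.7747]
A−BK = [-0.7857 -0.7253; 2.1429 1.8242]
AᵀP(A−BK) = [6.4286 6.1071; 6.1071 6.8489]
P' = Q + AᵀP(A−BK) = [16.4286 7.6071; 7.6071 7.0989]
tr(P') = 23.5275


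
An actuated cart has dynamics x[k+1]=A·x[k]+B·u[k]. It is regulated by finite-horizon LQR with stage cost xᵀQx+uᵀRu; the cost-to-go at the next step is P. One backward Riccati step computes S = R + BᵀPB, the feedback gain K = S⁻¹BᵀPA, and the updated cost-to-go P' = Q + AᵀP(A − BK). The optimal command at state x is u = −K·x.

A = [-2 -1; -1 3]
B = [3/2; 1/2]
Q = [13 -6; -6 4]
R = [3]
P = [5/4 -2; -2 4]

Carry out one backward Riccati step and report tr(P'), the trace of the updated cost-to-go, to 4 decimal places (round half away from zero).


BᵀP = [0.8750 -1.0000]
S = R + BᵀPB = [3] + [0.8125] = [3.8125]
BᵀPA = [-0.7500 -3.8750]
K = S⁻¹·BᵀPA = [-0.1967 -1.0164]
A−BK = [-1.7049 0.5246; -0.9016 3.5082]
AᵀP(A−BK) = [0.8525 -0.2623; -0.2623 45.3115]
P' = Q + AᵀP(A−BK) = [13.8525 -6.2623; -6.2623 49.3115]
tr(P') = 63.1639

63.1639


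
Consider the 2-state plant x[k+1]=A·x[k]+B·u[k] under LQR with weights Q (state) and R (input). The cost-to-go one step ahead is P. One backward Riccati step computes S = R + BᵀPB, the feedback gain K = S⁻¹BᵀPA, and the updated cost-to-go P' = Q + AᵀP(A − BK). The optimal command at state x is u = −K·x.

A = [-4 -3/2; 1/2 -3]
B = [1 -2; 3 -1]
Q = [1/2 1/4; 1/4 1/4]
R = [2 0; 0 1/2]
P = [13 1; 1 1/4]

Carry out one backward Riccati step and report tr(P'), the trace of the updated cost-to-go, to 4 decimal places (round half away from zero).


4.2233

BᵀP = [16.0000 1.7500; -27.0000 -2.2500]
S = R + BᵀPB = [2 0; 0 1/2] + [21.2500 -33.7500; -33.7500 56.2500] = [23.2500 -33.7500; -33.7500 56.7500]
BᵀPA = [-63.1250 -29.2500; 106.8750 47.2500]
K = S⁻¹·BᵀPA = [0.1369 -0.3617; 1.9647 0.6175]
A−BK = [-0.2076 0.0967; 2.0541 -1.2973]
AᵀP(A−BK) = [2.7296 0.0483; 0.0483 0.7438]
P' = Q + AᵀP(A−BK) = [3.2296 0.2983; 0.2983 0.9938]
tr(P') = 4.2233


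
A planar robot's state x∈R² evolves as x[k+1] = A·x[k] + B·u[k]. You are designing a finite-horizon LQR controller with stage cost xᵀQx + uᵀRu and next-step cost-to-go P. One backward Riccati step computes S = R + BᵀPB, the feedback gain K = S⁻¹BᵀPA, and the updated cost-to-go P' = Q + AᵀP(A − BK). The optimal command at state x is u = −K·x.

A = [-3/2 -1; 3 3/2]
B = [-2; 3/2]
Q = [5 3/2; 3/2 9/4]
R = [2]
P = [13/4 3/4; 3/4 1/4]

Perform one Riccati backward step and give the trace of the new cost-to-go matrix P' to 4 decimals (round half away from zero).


8.4096

BᵀP = [-5.3750 -1.1250]
S = R + BᵀPB = [2] + [9.0625] = [11.0625]
BᵀPA = [4.6875 3.6875]
K = S⁻¹·BᵀPA = [0.4237 0.3333]
A−BK = [-0.6525 -0.3333; 2.3644 1.0000]
AᵀP(A−BK) = [0.8263 0.5000; 0.5000 0.3333]
P' = Q + AᵀP(A−BK) = [5.8263 2.0000; 2.0000 2.5833]
tr(P') = 8.4096


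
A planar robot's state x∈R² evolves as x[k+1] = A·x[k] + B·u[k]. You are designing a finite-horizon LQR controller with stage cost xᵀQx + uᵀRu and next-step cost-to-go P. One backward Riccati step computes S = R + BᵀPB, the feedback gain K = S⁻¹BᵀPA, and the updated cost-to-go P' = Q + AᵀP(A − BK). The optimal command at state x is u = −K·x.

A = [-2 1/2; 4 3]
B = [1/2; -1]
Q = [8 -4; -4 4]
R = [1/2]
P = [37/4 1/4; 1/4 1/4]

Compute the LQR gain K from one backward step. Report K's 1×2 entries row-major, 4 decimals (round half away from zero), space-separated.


BᵀP = [4.3750 -0.1250]
S = R + BᵀPB = [1/2] + [2.3125] = [2.8125]
BᵀPA = [-9.2500 1.8125]
K = S⁻¹·BᵀPA = [-3.2889 0.6444]
A−BK = [-0.3556 0.1778; 0.7111 3.6444]
AᵀP(A−BK) = [6.5778 -1.2889; -1.2889 4.1444]
P' = Q + AᵀP(A−BK) = [14.5778 -5.2889; -5.2889 8.1444]
tr(P') = 22.7222

-3.2889 0.6444


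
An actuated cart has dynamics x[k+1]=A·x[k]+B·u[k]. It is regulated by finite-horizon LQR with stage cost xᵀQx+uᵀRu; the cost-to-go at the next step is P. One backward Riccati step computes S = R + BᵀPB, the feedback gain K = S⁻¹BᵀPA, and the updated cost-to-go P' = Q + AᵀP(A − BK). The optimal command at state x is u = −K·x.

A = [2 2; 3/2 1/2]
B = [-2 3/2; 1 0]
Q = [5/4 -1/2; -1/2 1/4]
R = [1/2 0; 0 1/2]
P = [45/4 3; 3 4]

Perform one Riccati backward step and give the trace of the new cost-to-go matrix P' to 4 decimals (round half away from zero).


8.1211

BᵀP = [-19.5000 -2.0000; 16.8750 4.5000]
S = R + BᵀPB = [1/2 0; 0 1/2] + [37.0000 -29.2500; -29.2500 25.3125] = [37.5000 -29.2500; -29.2500 25.8125]
BᵀPA = [-42.0000 -40.0000; 40.5000 36.0000]
K = S⁻¹·BᵀPA = [0.8941 0.1824; 2.5822 1.6013]
A−BK = [-0.0851 -0.0373; 0.6059 0.3176]
AᵀP(A−BK) = [4.9741 2.8057; 2.8057 1.6469]
P' = Q + AᵀP(A−BK) = [6.2241 2.3057; 2.3057 1.8969]
tr(P') = 8.1211


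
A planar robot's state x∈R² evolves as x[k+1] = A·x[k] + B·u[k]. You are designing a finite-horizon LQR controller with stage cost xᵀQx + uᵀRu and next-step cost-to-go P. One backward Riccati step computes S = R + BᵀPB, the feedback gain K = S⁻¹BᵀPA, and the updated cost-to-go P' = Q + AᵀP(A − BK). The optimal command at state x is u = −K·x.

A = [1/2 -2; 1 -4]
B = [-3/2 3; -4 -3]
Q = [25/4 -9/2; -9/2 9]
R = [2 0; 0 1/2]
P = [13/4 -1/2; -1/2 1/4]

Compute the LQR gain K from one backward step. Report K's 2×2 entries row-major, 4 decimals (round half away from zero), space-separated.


-0.1792 0.7167 0.0479 -0.1916

BᵀP = [-2.8750 -0.2500; 11.2500 -2.2500]
S = R + BᵀPB = [2 0; 0 1/2] + [5.3125 -7.8750; -7.8750 40.5000] = [7.3125 -7.8750; -7.8750 41.0000]
BᵀPA = [-1.6875 6.7500; 3.3750 -13.5000]
K = S⁻¹·BᵀPA = [-0.1792 0.7167; 0.0479 -0.1916]
A−BK = [0.0875 -0.3501; 0.4270 -1.7079]
AᵀP(A−BK) = [0.0985 -0.3938; -0.3938 1.5754]
P' = Q + AᵀP(A−BK) = [6.3485 -4.8938; -4.8938 10.5754]
tr(P') = 16.9239


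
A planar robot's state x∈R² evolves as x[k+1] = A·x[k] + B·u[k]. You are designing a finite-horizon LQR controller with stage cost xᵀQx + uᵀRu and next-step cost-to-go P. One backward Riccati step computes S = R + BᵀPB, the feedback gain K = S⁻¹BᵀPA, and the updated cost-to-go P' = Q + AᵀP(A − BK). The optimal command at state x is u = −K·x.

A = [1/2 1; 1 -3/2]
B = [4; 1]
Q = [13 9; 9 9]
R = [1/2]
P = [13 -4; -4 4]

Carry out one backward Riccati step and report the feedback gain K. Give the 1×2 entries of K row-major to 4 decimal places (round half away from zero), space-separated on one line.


0.0665 0.3657

BᵀP = [48.0000 -12.0000]
S = R + BᵀPB = [1/2] + [180.0000] = [180.5000]
BᵀPA = [12.0000 66.0000]
K = S⁻¹·BᵀPA = [0.0665 0.3657]
A−BK = [0.2341 -0.4626; 0.9335 -1.8657]
AᵀP(A−BK) = [2.4522 -4.8878; -4.8878 9.8670]
P' = Q + AᵀP(A−BK) = [15.4522 4.1122; 4.1122 18.8670]
tr(P') = 34.3193
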